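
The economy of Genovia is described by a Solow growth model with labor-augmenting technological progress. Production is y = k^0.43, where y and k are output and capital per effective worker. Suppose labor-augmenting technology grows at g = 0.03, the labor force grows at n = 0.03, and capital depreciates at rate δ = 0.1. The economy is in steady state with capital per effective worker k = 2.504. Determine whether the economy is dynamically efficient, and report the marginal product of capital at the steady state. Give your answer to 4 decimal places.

The effective depreciation rate is n + g + δ = 0.03 + 0.03 + 0.1 = 0.16.
MPK = 0.43·k^(0.43−1) = 0.43·2.504^(-0.57) ≈ 0.2548.
MPK > 0.16, so the economy is dynamically efficient (under-saving).

dynamically efficient; MPK ≈ 0.2548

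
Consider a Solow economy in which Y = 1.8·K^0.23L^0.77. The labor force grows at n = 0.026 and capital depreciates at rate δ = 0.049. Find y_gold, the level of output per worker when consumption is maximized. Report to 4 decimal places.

y_gold ≈ 2.9984

Capital per worker breaks even when investment replaces (n + δ)·k; here n + δ = 0.075.
Setting f'(k) = n+δ gives 0.23·1.8·k^(0.23−1) = 0.075, hence k_gold = (0.23·1.8/0.075)^(1/0.77) ≈ 9.1951.
Output: y_gold = 1.8·k_gold^0.23 = 1.8·9.1951^0.23 ≈ 2.9984.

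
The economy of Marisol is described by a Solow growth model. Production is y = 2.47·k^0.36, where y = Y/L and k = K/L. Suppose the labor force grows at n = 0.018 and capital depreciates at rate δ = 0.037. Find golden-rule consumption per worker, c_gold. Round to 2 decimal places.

n + δ = 0.018 + 0.037 = 0.055.
Setting f'(k) = n+δ gives 0.36·2.47·k^(0.36−1) = 0.055, hence k_gold = (0.36·2.47/0.055)^(1/0.64) ≈ 77.3562.
y_gold = 2.47·77.3562^0.36 ≈ 11.8183.
c_gold = y_gold − (n+δ)·k_gold = 11.8183 − 0.055·77.3562 ≈ 7.5637.

c_gold ≈ 7.56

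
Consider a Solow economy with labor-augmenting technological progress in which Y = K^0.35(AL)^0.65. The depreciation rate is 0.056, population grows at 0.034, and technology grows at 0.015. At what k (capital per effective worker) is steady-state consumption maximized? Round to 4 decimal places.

n + g + δ = 0.034 + 0.015 + 0.056 = 0.105.
At the golden rule the marginal product of capital equals n+g+δ: 0.35·k^(0.35−1) = 0.105. Solving, k_gold = (0.35/0.105)^(1/0.65) ≈ 6.3742.

k_gold ≈ 6.3742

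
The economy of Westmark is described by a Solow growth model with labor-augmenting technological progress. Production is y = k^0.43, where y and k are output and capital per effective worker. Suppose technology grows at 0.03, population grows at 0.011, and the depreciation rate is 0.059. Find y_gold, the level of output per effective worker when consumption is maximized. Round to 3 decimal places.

y_gold ≈ 3.005

The effective depreciation rate is n + g + δ = 0.011 + 0.03 + 0.059 = 0.1.
Maximizing c = f(k) − (n+g+δ)·k gives f'(k) = n+g+δ, i.e. 0.43·k^(0.43−1) = 0.1, so k_gold = (0.43/0.1)^(1/0.57) ≈ 12.9225.
Output: y_gold = k_gold^0.43 = 12.9225^0.43 ≈ 3.0052.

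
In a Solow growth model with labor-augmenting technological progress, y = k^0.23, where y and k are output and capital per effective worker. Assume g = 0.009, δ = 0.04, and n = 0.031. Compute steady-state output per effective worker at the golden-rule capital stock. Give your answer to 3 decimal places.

n + g + δ = 0.031 + 0.009 + 0.04 = 0.08.
Golden rule sets MPK = n+g+δ: 0.23·k^(0.23−1) = 0.08, so k_gold = (0.23/0.08)^(1/0.77) ≈ 3.9412.
Output: y_gold = k_gold^0.23 = 3.9412^0.23 ≈ 1.3709.

y_gold ≈ 1.371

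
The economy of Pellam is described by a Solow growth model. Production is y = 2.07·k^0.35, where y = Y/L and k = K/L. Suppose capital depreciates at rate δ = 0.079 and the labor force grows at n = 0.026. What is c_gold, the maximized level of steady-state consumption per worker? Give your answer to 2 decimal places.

c_gold ≈ 3.81

Capital per worker breaks even when investment replaces (n + δ)·k; here n + δ = 0.105.
At the golden rule the marginal product of capital equals n+δ: 0.35·2.07·k^(0.35−1) = 0.105. Solving, k_gold = (0.35·2.07/0.105)^(1/0.65) ≈ 19.5226.
y_gold = 2.07·19.5226^0.35 ≈ 5.8568.
c_gold = y_gold − (n+δ)·k_gold = 5.8568 − 0.105·19.5226 ≈ 3.8069.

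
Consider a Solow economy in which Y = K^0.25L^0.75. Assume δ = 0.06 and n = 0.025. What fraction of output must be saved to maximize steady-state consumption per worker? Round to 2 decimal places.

s_gold = 0.25

Capital per worker breaks even when investment replaces (n + δ)·k; here n + δ = 0.085.
At the golden rule MPK = n+δ, and in any Cobb-Douglas steady state s = (n+δ)·k/y = MPK·k/y = capital's share 0.25.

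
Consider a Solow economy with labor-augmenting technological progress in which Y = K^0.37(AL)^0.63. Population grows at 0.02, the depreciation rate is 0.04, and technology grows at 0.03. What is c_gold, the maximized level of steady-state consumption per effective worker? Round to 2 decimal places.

c_gold ≈ 1.45

Break-even investment rate: n + g + δ = 0.02 + 0.03 + 0.04 = 0.09.
Maximizing c = f(k) − (n+g+δ)·k gives f'(k) = n+g+δ, i.e. 0.37·k^(0.37−1) = 0.09, so k_gold = (0.37/0.09)^(1/0.63) ≈ 9.4306.
y_gold = 9.4306^0.37 ≈ 2.2939.
c_gold = y_gold − (n+g+δ)·k_gold = 2.2939 − 0.09·9.4306 ≈ 1.4452.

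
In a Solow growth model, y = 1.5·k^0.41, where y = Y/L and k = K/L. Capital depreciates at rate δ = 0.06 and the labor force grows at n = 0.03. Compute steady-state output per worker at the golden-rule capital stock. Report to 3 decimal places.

n + δ = 0.03 + 0.06 = 0.09.
Golden rule sets MPK = n+δ: 0.41·1.5·k^(0.41−1) = 0.09, so k_gold = (0.41·1.5/0.09)^(1/0.59) ≈ 25.9795.
Output: y_gold = 1.5·k_gold^0.41 = 1.5·25.9795^0.41 ≈ 5.7028.

y_gold ≈ 5.703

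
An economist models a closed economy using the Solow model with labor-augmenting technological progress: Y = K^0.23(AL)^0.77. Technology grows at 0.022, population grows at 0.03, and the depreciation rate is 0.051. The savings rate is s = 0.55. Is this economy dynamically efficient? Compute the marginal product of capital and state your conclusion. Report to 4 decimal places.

dynamically inefficient; MPK ≈ 0.0431

The effective depreciation rate is n + g + δ = 0.03 + 0.022 + 0.051 = 0.103.
Steady-state k*: s·k^0.23 = 0.103·k gives k* = (0.55/0.103)^(1/0.77) ≈ 8.8072.
MPK = 0.23·8.8072^(-0.77) ≈ 0.0431.
MPK < n+g+δ = 0.103, so the economy is dynamically inefficient (over-saving).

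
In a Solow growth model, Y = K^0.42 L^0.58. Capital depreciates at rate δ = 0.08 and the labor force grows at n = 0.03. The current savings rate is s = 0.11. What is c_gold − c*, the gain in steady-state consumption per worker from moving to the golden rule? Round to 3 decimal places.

Break-even investment rate: n + δ = 0.03 + 0.08 = 0.11.
Current steady state (s = 0.11): k* = (0.11/0.11)^(1/0.58) ≈ 1.0000, y* = 1.0000^0.42 ≈ 1.0000, c* = (1−0.11)·1.0000 ≈ 0.8900.
Maximizing c = f(k) − (n+δ)·k gives f'(k) = n+δ, i.e. 0.42·k^(0.42−1) = 0.11, so k_gold = (0.42/0.11)^(1/0.58) ≈ 10.0740.
y_gold = 10.0740^0.42 ≈ 2.6384, c_gold = y_gold − 0.11·k_gold ≈ 1.5303.
Gain: Δc = 1.5303 − 0.8900 ≈ 0.6403.

Δc ≈ 0.640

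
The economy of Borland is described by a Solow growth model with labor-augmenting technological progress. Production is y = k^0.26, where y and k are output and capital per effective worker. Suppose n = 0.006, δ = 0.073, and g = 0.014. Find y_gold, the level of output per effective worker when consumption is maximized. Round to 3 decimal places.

Capital per effective worker breaks even when investment replaces (n + g + δ)·k; here n + g + δ = 0.093.
Maximizing c = f(k) − (n+g+δ)·k gives f'(k) = n+g+δ, i.e. 0.26·k^(0.26−1) = 0.093, so k_gold = (0.26/0.093)^(1/0.74) ≈ 4.0120.
Output: y_gold = k_gold^0.26 = 4.0120^0.26 ≈ 1.4351.

y_gold ≈ 1.435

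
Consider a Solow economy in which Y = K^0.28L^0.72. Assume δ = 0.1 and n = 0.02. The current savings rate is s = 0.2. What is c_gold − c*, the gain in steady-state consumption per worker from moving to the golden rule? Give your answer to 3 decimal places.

Δc ≈ 0.025

The effective depreciation rate is n + δ = 0.02 + 0.1 = 0.12.
Current steady state (s = 0.2): k* = (0.2/0.12)^(1/0.72) ≈ 2.0329, y* = 2.0329^0.28 ≈ 1.2198, c* = (1−0.2)·1.2198 ≈ 0.9758.
At the golden rule the marginal product of capital equals n+δ: 0.28·k^(0.28−1) = 0.12. Solving, k_gold = (0.28/0.12)^(1/0.72) ≈ 3.2440.
y_gold = 3.2440^0.28 ≈ 1.3903, c_gold = y_gold − 0.12·k_gold ≈ 1.0010.
Gain: Δc = 1.0010 − 0.9758 ≈ 0.0252.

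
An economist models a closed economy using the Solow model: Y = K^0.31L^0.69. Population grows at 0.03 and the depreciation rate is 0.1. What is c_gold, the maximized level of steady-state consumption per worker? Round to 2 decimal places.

n + δ = 0.03 + 0.1 = 0.13.
Golden rule sets MPK = n+δ: 0.31·k^(0.31−1) = 0.13, so k_gold = (0.31/0.13)^(1/0.69) ≈ 3.5236.
y_gold = 3.5236^0.31 ≈ 1.4776.
c_gold = y_gold − (n+δ)·k_gold = 1.4776 − 0.13·3.5236 ≈ 1.0196.

c_gold ≈ 1.02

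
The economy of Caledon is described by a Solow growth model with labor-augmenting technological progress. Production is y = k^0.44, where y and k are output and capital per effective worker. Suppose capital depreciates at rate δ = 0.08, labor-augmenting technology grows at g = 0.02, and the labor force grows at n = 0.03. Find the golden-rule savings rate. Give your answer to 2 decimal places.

s_gold = 0.44

Break-even investment rate: n + g + δ = 0.03 + 0.02 + 0.08 = 0.13.
At the golden rule MPK = n+g+δ, and in any Cobb-Douglas steady state s = (n+g+δ)·k/y = MPK·k/y = capital's share 0.44.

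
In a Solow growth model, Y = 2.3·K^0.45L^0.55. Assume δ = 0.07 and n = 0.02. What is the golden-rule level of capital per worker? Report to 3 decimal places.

Break-even investment rate: n + δ = 0.02 + 0.07 = 0.09.
At the golden rule the marginal product of capital equals n+δ: 0.45·2.3·k^(0.45−1) = 0.09. Solving, k_gold = (0.45·2.3/0.09)^(1/0.55) ≈ 84.8284.

k_gold ≈ 84.828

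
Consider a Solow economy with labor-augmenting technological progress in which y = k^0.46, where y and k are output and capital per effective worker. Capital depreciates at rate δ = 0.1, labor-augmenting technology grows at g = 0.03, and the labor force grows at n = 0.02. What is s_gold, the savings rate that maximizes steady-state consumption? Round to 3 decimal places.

s_gold = 0.460

Break-even investment rate: n + g + δ = 0.02 + 0.03 + 0.1 = 0.15.
At the golden rule MPK = n+g+δ, and in any Cobb-Douglas steady state s = (n+g+δ)·k/y = MPK·k/y = capital's share 0.46.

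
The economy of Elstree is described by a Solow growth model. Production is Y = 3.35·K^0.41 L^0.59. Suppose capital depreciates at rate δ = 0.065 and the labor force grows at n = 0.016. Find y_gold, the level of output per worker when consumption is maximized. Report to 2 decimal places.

y_gold ≈ 23.95

The effective depreciation rate is n + δ = 0.016 + 0.065 = 0.081.
Golden rule sets MPK = n+δ: 0.41·3.35·k^(0.41−1) = 0.081, so k_gold = (0.41·3.35/0.081)^(1/0.59) ≈ 121.2365.
Output: y_gold = 3.35·k_gold^0.41 = 3.35·121.2365^0.41 ≈ 23.9516.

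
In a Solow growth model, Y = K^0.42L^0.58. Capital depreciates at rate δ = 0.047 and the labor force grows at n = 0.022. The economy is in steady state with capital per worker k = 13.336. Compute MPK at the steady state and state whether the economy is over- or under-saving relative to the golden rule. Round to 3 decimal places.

under-saving; MPK ≈ 0.093

The effective depreciation rate is n + δ = 0.022 + 0.047 = 0.069.
MPK = 0.42·k^(0.42−1) = 0.42·13.336^(-0.58) ≈ 0.0935.
MPK > 0.069, so the economy is dynamically efficient (under-saving).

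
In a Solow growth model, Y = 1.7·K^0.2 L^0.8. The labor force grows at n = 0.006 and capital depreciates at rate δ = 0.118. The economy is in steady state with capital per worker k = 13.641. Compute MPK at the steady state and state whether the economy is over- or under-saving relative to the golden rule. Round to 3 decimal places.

Break-even investment rate: n + δ = 0.006 + 0.118 = 0.124.
MPK = 0.2·1.7·k^(0.2−1) = 0.2·1.7·13.641^(-0.8) ≈ 0.0420.
MPK < 0.124, so the economy is dynamically inefficient (over-saving).

over-saving; MPK ≈ 0.042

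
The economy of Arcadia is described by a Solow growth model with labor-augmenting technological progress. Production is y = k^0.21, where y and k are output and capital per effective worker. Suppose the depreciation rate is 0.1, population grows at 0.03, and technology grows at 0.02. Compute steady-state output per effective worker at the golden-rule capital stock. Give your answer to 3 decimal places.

The effective depreciation rate is n + g + δ = 0.03 + 0.02 + 0.1 = 0.15.
Golden rule sets MPK = n+g+δ: 0.21·k^(0.21−1) = 0.15, so k_gold = (0.21/0.15)^(1/0.79) ≈ 1.5310.
Output: y_gold = k_gold^0.21 = 1.5310^0.21 ≈ 1.0936.

y_gold ≈ 1.094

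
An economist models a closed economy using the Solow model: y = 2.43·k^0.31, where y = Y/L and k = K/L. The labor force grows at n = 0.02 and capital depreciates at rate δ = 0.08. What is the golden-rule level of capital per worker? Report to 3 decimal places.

k_gold ≈ 18.662

Break-even investment rate: n + δ = 0.02 + 0.08 = 0.1.
Golden rule sets MPK = n+δ: 0.31·2.43·k^(0.31−1) = 0.1, so k_gold = (0.31·2.43/0.1)^(1/0.69) ≈ 18.6624.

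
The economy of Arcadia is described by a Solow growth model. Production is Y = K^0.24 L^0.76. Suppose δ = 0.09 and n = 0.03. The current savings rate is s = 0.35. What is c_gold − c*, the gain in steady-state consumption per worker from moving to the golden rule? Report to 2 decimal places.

Break-even investment rate: n + δ = 0.03 + 0.09 = 0.12.
Current steady state (s = 0.35): k* = (0.35/0.12)^(1/0.76) ≈ 4.0897, y* = 4.0897^0.24 ≈ 1.4022, c* = (1−0.35)·1.4022 ≈ 0.9114.
At the golden rule the marginal product of capital equals n+δ: 0.24·k^(0.24−1) = 0.12. Solving, k_gold = (0.24/0.12)^(1/0.76) ≈ 2.4894.
y_gold = 2.4894^0.24 ≈ 1.2447, c_gold = y_gold − 0.12·k_gold ≈ 0.9460.
Gain: Δc = 0.9460 − 0.9114 ≈ 0.0345.

Δc ≈ 0.03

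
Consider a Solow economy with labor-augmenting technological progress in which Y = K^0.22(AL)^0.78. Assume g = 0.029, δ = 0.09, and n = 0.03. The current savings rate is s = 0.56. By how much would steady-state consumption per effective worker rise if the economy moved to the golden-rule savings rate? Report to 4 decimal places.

Δc ≈ 0.2314

Capital per effective worker breaks even when investment replaces (n + g + δ)·k; here n + g + δ = 0.149.
Current steady state (s = 0.56): k* = (0.56/0.149)^(1/0.78) ≈ 5.4599, y* = 5.4599^0.22 ≈ 1.4527, c* = (1−0.56)·1.4527 ≈ 0.6392.
At the golden rule the marginal product of capital equals n+g+δ: 0.22·k^(0.22−1) = 0.149. Solving, k_gold = (0.22/0.149)^(1/0.78) ≈ 1.6480.
y_gold = 1.6480^0.22 ≈ 1.1162, c_gold = y_gold − 0.149·k_gold ≈ 0.8706.
Gain: Δc = 0.8706 − 0.6392 ≈ 0.2314.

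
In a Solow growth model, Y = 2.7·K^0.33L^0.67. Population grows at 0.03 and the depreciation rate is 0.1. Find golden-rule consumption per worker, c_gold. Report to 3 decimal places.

Capital per worker breaks even when investment replaces (n + δ)·k; here n + δ = 0.13.
Maximizing c = f(k) − (n+δ)·k gives f'(k) = n+δ, i.e. 0.33·2.7·k^(0.33−1) = 0.13, so k_gold = (0.33·2.7/0.13)^(1/0.67) ≈ 17.6874.
y_gold = 2.7·17.6874^0.33 ≈ 6.9678.
c_gold = y_gold − (n+δ)·k_gold = 6.9678 − 0.13·17.6874 ≈ 4.6684.

c_gold ≈ 4.668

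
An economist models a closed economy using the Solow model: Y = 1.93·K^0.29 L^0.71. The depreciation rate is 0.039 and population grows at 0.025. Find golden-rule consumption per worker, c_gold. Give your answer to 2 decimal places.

n + δ = 0.025 + 0.039 = 0.064.
Maximizing c = f(k) − (n+δ)·k gives f'(k) = n+δ, i.e. 0.29·1.93·k^(0.29−1) = 0.064, so k_gold = (0.29·1.93/0.064)^(1/0.71) ≈ 21.2053.
y_gold = 1.93·21.2053^0.29 ≈ 4.6798.
c_gold = y_gold − (n+δ)·k_gold = 4.6798 − 0.064·21.2053 ≈ 3.3226.

c_gold ≈ 3.32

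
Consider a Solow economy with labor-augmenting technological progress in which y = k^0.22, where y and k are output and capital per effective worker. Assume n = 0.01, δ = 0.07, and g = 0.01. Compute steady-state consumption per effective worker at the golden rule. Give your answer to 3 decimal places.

Break-even investment rate: n + g + δ = 0.01 + 0.01 + 0.07 = 0.09.
At the golden rule the marginal product of capital equals n+g+δ: 0.22·k^(0.22−1) = 0.09. Solving, k_gold = (0.22/0.09)^(1/0.78) ≈ 3.1453.
y_gold = 3.1453^0.22 ≈ 1.2867.
c_gold = y_gold − (n+g+δ)·k_gold = 1.2867 − 0.09·3.1453 ≈ 1.0036.

c_gold ≈ 1.004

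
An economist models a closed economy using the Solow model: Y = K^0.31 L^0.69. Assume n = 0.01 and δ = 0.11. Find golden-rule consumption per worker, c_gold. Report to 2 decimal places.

c_gold ≈ 1.06

Capital per worker breaks even when investment replaces (n + δ)·k; here n + δ = 0.12.
Setting f'(k) = n+δ gives 0.31·k^(0.31−1) = 0.12, hence k_gold = (0.31/0.12)^(1/0.69) ≈ 3.9570.
y_gold = 3.9570^0.31 ≈ 1.5317.
c_gold = y_gold − (n+δ)·k_gold = 1.5317 − 0.12·3.9570 ≈ 1.0569.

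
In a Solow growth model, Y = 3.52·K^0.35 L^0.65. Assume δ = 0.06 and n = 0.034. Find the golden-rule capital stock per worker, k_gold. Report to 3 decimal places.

The effective depreciation rate is n + δ = 0.034 + 0.06 = 0.094.
Maximizing c = f(k) − (n+δ)·k gives f'(k) = n+δ, i.e. 0.35·3.52·k^(0.35−1) = 0.094, so k_gold = (0.35·3.52/0.094)^(1/0.65) ≈ 52.3847.

k_gold ≈ 52.385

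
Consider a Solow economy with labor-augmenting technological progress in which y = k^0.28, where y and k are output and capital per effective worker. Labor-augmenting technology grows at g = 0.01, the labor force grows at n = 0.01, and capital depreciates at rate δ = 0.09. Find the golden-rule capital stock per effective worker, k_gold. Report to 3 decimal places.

The effective depreciation rate is n + g + δ = 0.01 + 0.01 + 0.09 = 0.11.
Maximizing c = f(k) − (n+g+δ)·k gives f'(k) = n+g+δ, i.e. 0.28·k^(0.28−1) = 0.11, so k_gold = (0.28/0.11)^(1/0.72) ≈ 3.6607.

k_gold ≈ 3.661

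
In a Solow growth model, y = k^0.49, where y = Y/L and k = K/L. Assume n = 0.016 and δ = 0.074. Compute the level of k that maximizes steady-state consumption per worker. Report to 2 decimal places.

k_gold ≈ 27.74

n + δ = 0.016 + 0.074 = 0.09.
Maximizing c = f(k) − (n+δ)·k gives f'(k) = n+δ, i.e. 0.49·k^(0.49−1) = 0.09, so k_gold = (0.49/0.09)^(1/0.51) ≈ 27.7362.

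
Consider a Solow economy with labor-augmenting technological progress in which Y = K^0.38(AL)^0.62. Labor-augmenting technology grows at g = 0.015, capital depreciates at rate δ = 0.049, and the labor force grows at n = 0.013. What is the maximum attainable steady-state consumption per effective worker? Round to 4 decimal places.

n + g + δ = 0.013 + 0.015 + 0.049 = 0.077.
Golden rule sets MPK = n+g+δ: 0.38·k^(0.38−1) = 0.077, so k_gold = (0.38/0.077)^(1/0.62) ≈ 13.1285.
y_gold = 13.1285^0.38 ≈ 2.6602.
c_gold = y_gold − (n+g+δ)·k_gold = 2.6602 − 0.077·13.1285 ≈ 1.6494.

c_gold ≈ 1.6494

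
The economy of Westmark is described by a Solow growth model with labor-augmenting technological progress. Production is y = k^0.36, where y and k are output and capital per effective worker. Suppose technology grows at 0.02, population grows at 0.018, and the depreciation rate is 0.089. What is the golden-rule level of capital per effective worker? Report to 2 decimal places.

Break-even investment rate: n + g + δ = 0.018 + 0.02 + 0.089 = 0.127.
Golden rule sets MPK = n+g+δ: 0.36·k^(0.36−1) = 0.127, so k_gold = (0.36/0.127)^(1/0.64) ≈ 5.0937.

k_gold ≈ 5.09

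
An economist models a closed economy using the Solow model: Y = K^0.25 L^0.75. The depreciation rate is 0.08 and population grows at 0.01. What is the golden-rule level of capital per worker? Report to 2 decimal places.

k_gold ≈ 3.90

Capital per worker breaks even when investment replaces (n + δ)·k; here n + δ = 0.09.
Golden rule sets MPK = n+δ: 0.25·k^(0.25−1) = 0.09, so k_gold = (0.25/0.09)^(1/0.75) ≈ 3.9048.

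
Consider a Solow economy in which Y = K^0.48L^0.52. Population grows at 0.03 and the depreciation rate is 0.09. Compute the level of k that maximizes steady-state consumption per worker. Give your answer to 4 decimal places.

Break-even investment rate: n + δ = 0.03 + 0.09 = 0.12.
Maximizing c = f(k) − (n+δ)·k gives f'(k) = n+δ, i.e. 0.48·k^(0.48−1) = 0.12, so k_gold = (0.48/0.12)^(1/0.52) ≈ 14.3816.

k_gold ≈ 14.3816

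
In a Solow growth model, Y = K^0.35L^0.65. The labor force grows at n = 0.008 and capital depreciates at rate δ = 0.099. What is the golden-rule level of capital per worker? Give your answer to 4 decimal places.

Capital per worker breaks even when investment replaces (n + δ)·k; here n + δ = 0.107.
Golden rule sets MPK = n+δ: 0.35·k^(0.35−1) = 0.107, so k_gold = (0.35/0.107)^(1/0.65) ≈ 6.1919.

k_gold ≈ 6.1919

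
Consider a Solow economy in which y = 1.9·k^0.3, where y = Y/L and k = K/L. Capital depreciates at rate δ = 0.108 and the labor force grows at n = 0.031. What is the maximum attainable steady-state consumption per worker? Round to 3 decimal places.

c_gold ≈ 2.435

n + δ = 0.031 + 0.108 = 0.139.
At the golden rule the marginal product of capital equals n+δ: 0.3·1.9·k^(0.3−1) = 0.139. Solving, k_gold = (0.3·1.9/0.139)^(1/0.7) ≈ 7.5078.
y_gold = 1.9·7.5078^0.3 ≈ 3.4786.
c_gold = y_gold − (n+δ)·k_gold = 3.4786 − 0.139·7.5078 ≈ 2.4350.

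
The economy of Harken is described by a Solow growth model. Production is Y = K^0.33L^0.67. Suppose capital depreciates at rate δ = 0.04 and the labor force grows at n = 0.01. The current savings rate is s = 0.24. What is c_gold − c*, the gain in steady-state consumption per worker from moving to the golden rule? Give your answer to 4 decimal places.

Δc ≈ 0.0515

Capital per worker breaks even when investment replaces (n + δ)·k; here n + δ = 0.05.
Current steady state (s = 0.24): k* = (0.24/0.05)^(1/0.67) ≈ 10.3939, y* = 10.3939^0.33 ≈ 2.1654, c* = (1−0.24)·2.1654 ≈ 1.6457.
Maximizing c = f(k) − (n+δ)·k gives f'(k) = n+δ, i.e. 0.33·k^(0.33−1) = 0.05, so k_gold = (0.33/0.05)^(1/0.67) ≈ 16.7186.
y_gold = 16.7186^0.33 ≈ 2.5331, c_gold = y_gold − 0.05·k_gold ≈ 1.6972.
Gain: Δc = 1.6972 − 1.6457 ≈ 0.0515.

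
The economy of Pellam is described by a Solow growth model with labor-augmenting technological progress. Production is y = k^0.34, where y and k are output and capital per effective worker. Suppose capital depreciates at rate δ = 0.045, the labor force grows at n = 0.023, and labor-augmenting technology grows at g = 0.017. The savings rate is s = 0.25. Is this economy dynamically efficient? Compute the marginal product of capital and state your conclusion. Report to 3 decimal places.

dynamically efficient; MPK ≈ 0.116

n + g + δ = 0.023 + 0.017 + 0.045 = 0.085.
Steady-state k*: s·k^0.34 = 0.085·k gives k* = (0.25/0.085)^(1/0.66) ≈ 5.1272.
MPK = 0.34·5.1272^(-0.66) ≈ 0.1156.
MPK > n+g+δ = 0.085, so the economy is dynamically efficient (under-saving).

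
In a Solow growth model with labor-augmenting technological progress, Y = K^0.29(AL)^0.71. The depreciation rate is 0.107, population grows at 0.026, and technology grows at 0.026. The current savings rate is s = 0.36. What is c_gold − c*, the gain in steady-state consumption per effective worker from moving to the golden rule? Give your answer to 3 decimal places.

Δc ≈ 0.014

Break-even investment rate: n + g + δ = 0.026 + 0.026 + 0.107 = 0.159.
Current steady state (s = 0.36): k* = (0.36/0.159)^(1/0.71) ≈ 3.1613, y* = 3.1613^0.29 ≈ 1.3962, c* = (1−0.36)·1.3962 ≈ 0.8936.
Golden rule sets MPK = n+g+δ: 0.29·k^(0.29−1) = 0.159, so k_gold = (0.29/0.159)^(1/0.71) ≈ 2.3313.
y_gold = 2.3313^0.29 ≈ 1.2782, c_gold = y_gold − 0.159·k_gold ≈ 0.9075.
Gain: Δc = 0.9075 − 0.8936 ≈ 0.0139.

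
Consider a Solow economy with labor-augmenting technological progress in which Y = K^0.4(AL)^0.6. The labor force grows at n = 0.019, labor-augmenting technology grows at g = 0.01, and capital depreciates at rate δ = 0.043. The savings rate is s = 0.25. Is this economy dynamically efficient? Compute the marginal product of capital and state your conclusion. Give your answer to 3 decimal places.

dynamically efficient; MPK ≈ 0.115

n + g + δ = 0.019 + 0.01 + 0.043 = 0.072.
Steady-state k*: s·k^0.4 = 0.072·k gives k* = (0.25/0.072)^(1/0.6) ≈ 7.9618.
MPK = 0.4·7.9618^(-0.6) ≈ 0.1152.
MPK > n+g+δ = 0.072, so the economy is dynamically efficient (under-saving).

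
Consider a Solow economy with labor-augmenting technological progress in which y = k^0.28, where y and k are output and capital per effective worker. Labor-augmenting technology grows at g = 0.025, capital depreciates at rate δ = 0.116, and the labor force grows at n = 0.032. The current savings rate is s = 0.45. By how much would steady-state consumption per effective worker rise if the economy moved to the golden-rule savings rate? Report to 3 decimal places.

Break-even investment rate: n + g + δ = 0.032 + 0.025 + 0.116 = 0.173.
Current steady state (s = 0.45): k* = (0.45/0.173)^(1/0.72) ≈ 3.7724, y* = 3.7724^0.28 ≈ 1.4503, c* = (1−0.45)·1.4503 ≈ 0.7977.
At the golden rule the marginal product of capital equals n+g+δ: 0.28·k^(0.28−1) = 0.173. Solving, k_gold = (0.28/0.173)^(1/0.72) ≈ 1.9518.
y_gold = 1.9518^0.28 ≈ 1.2059, c_gold = y_gold − 0.173·k_gold ≈ 0.8683.
Gain: Δc = 0.8683 − 0.7977 ≈ 0.0706.

Δc ≈ 0.071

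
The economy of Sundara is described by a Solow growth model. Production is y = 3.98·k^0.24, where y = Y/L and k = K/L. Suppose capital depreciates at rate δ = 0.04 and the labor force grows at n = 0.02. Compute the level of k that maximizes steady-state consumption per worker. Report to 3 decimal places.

k_gold ≈ 38.151

The effective depreciation rate is n + δ = 0.02 + 0.04 = 0.06.
Golden rule sets MPK = n+δ: 0.24·3.98·k^(0.24−1) = 0.06, so k_gold = (0.24·3.98/0.06)^(1/0.76) ≈ 38.1508.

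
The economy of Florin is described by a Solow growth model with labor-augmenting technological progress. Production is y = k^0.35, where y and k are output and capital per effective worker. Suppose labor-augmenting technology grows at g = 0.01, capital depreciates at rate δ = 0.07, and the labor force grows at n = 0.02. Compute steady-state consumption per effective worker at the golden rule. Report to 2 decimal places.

c_gold ≈ 1.28

The effective depreciation rate is n + g + δ = 0.02 + 0.01 + 0.07 = 0.1.
At the golden rule the marginal product of capital equals n+g+δ: 0.35·k^(0.35−1) = 0.1. Solving, k_gold = (0.35/0.1)^(1/0.65) ≈ 6.8711.
y_gold = 6.8711^0.35 ≈ 1.9632.
c_gold = y_gold − (n+g+δ)·k_gold = 1.9632 − 0.1·6.8711 ≈ 1.2761.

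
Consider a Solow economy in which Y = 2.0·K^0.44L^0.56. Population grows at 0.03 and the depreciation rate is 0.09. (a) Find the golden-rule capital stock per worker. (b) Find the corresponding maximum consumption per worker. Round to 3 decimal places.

Break-even investment rate: n + δ = 0.03 + 0.09 = 0.12.
At the golden rule the marginal product of capital equals n+δ: 0.44·2.0·k^(0.44−1) = 0.12. Solving, k_gold = (0.44·2.0/0.12)^(1/0.56) ≈ 35.0898.
y_gold = 2.0·35.0898^0.44 ≈ 9.5700; c_gold = y_gold − 0.12·k_gold ≈ 5.3592.

(a) k_gold ≈ 35.090; (b) c_gold ≈ 5.359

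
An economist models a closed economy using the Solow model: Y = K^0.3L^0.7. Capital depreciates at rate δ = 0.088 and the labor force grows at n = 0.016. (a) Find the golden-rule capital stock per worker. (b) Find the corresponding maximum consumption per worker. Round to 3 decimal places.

The effective depreciation rate is n + δ = 0.016 + 0.088 = 0.104.
Maximizing c = f(k) − (n+δ)·k gives f'(k) = n+δ, i.e. 0.3·k^(0.3−1) = 0.104, so k_gold = (0.3/0.104)^(1/0.7) ≈ 4.5422.
y_gold = 4.5422^0.3 ≈ 1.5746; c_gold = y_gold − 0.104·k_gold ≈ 1.1022.

(a) k_gold ≈ 4.542; (b) c_gold ≈ 1.102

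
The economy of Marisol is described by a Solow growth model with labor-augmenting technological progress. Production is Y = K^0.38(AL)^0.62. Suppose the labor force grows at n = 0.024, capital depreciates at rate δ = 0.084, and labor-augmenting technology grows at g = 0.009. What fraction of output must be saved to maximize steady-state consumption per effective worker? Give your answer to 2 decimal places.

s_gold = 0.38

The effective depreciation rate is n + g + δ = 0.024 + 0.009 + 0.084 = 0.117.
At the golden rule MPK = n+g+δ, and in any Cobb-Douglas steady state s = (n+g+δ)·k/y = MPK·k/y = capital's share 0.38.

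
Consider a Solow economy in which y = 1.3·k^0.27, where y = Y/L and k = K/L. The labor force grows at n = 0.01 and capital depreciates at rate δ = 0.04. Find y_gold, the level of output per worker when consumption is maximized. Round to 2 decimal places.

Break-even investment rate: n + δ = 0.01 + 0.04 = 0.05.
Maximizing c = f(k) − (n+δ)·k gives f'(k) = n+δ, i.e. 0.27·1.3·k^(0.27−1) = 0.05, so k_gold = (0.27·1.3/0.05)^(1/0.73) ≈ 14.4333.
Output: y_gold = 1.3·k_gold^0.27 = 1.3·14.4333^0.27 ≈ 2.6728.

y_gold ≈ 2.67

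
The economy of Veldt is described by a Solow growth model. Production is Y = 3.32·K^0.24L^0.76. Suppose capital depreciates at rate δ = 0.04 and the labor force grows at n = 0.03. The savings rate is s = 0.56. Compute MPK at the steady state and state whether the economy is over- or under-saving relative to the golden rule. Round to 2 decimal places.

over-saving; MPK ≈ 0.03

Break-even investment rate: n + δ = 0.03 + 0.04 = 0.07.
Steady-state k*: s·A·k^0.24 = 0.07·k gives k* = (0.56·3.32/0.07)^(1/0.76) ≈ 74.8142.
MPK = 0.24·3.32·74.8142^(-0.76) ≈ 0.0300.
MPK < n+δ = 0.07, so the economy is dynamically inefficient (over-saving).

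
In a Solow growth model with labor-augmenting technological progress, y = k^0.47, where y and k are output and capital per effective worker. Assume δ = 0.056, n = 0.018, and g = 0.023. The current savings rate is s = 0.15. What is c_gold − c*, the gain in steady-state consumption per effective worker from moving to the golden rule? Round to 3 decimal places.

n + g + δ = 0.018 + 0.023 + 0.056 = 0.097.
Current steady state (s = 0.15): k* = (0.15/0.097)^(1/0.53) ≈ 2.2762, y* = 2.2762^0.47 ≈ 1.4719, c* = (1−0.15)·1.4719 ≈ 1.2511.
Maximizing c = f(k) − (n+g+δ)·k gives f'(k) = n+g+δ, i.e. 0.47·k^(0.47−1) = 0.097, so k_gold = (0.47/0.097)^(1/0.53) ≈ 19.6367.
y_gold = 19.6367^0.47 ≈ 4.0527, c_gold = y_gold − 0.097·k_gold ≈ 2.1479.
Gain: Δc = 2.1479 − 1.2511 ≈ 0.8968.

Δc ≈ 0.897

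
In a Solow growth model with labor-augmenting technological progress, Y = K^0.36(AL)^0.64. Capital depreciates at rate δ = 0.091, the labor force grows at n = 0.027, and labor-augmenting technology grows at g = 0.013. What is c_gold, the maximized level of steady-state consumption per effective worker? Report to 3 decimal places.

Capital per effective worker breaks even when investment replaces (n + g + δ)·k; here n + g + δ = 0.131.
Maximizing c = f(k) − (n+g+δ)·k gives f'(k) = n+g+δ, i.e. 0.36·k^(0.36−1) = 0.131, so k_gold = (0.36/0.131)^(1/0.64) ≈ 4.8527.
y_gold = 4.8527^0.36 ≈ 1.7659.
c_gold = y_gold − (n+g+δ)·k_gold = 1.7659 − 0.131·4.8527 ≈ 1.1301.

c_gold ≈ 1.130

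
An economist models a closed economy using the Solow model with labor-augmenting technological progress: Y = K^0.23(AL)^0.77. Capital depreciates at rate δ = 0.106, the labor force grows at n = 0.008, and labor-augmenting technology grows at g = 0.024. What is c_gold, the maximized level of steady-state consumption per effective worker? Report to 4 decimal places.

The effective depreciation rate is n + g + δ = 0.008 + 0.024 + 0.106 = 0.138.
Maximizing c = f(k) − (n+g+δ)·k gives f'(k) = n+g+δ, i.e. 0.23·k^(0.23−1) = 0.138, so k_gold = (0.23/0.138)^(1/0.77) ≈ 1.9414.
y_gold = 1.9414^0.23 ≈ 1.1648.
c_gold = y_gold − (n+g+δ)·k_gold = 1.1648 − 0.138·1.9414 ≈ 0.8969.

c_gold ≈ 0.8969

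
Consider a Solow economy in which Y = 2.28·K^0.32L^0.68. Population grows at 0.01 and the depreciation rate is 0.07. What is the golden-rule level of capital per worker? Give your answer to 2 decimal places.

n + δ = 0.01 + 0.07 = 0.08.
Golden rule sets MPK = n+δ: 0.32·2.28·k^(0.32−1) = 0.08, so k_gold = (0.32·2.28/0.08)^(1/0.68) ≈ 25.8082.

k_gold ≈ 25.81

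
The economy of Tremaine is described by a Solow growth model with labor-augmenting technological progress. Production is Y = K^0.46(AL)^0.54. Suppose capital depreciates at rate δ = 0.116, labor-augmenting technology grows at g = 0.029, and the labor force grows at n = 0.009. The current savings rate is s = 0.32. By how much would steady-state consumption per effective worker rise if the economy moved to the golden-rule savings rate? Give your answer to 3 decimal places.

n + g + δ = 0.009 + 0.029 + 0.116 = 0.154.
Current steady state (s = 0.32): k* = (0.32/0.154)^(1/0.54) ≈ 3.8744, y* = 3.8744^0.46 ≈ 1.8645, c* = (1−0.32)·1.8645 ≈ 1.2679.
Maximizing c = f(k) − (n+g+δ)·k gives f'(k) = n+g+δ, i.e. 0.46·k^(0.46−1) = 0.154, so k_gold = (0.46/0.154)^(1/0.54) ≈ 7.5870.
y_gold = 7.5870^0.46 ≈ 2.5400, c_gold = y_gold − 0.154·k_gold ≈ 1.3716.
Gain: Δc = 1.3716 − 1.2679 ≈ 0.1037.

Δc ≈ 0.104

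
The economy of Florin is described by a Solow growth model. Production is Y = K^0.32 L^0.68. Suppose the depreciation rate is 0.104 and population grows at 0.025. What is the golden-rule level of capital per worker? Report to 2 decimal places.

k_gold ≈ 3.80

Break-even investment rate: n + δ = 0.025 + 0.104 = 0.129.
Maximizing c = f(k) − (n+δ)·k gives f'(k) = n+δ, i.e. 0.32·k^(0.32−1) = 0.129, so k_gold = (0.32/0.129)^(1/0.68) ≈ 3.8040.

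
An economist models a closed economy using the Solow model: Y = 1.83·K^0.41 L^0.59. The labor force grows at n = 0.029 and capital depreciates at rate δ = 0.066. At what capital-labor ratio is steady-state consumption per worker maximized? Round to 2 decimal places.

k_gold ≈ 33.21

The effective depreciation rate is n + δ = 0.029 + 0.066 = 0.095.
Maximizing c = f(k) − (n+δ)·k gives f'(k) = n+δ, i.e. 0.41·1.83·k^(0.41−1) = 0.095, so k_gold = (0.41·1.83/0.095)^(1/0.59) ≈ 33.2052.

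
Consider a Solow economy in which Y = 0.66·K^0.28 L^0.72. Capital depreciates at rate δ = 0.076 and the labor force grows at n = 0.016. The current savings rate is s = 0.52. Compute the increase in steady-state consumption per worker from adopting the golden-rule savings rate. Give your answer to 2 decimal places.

Break-even investment rate: n + δ = 0.016 + 0.076 = 0.092.
Current steady state (s = 0.52): k* = (0.52·0.66/0.092)^(1/0.72) ≈ 6.2246, y* = 0.66·6.2246^0.28 ≈ 1.1013, c* = (1−0.52)·1.1013 ≈ 0.5286.
At the golden rule the marginal product of capital equals n+δ: 0.28·0.66·k^(0.28−1) = 0.092. Solving, k_gold = (0.28·0.66/0.092)^(1/0.72) ≈ 2.6346.
y_gold = 0.66·2.6346^0.28 ≈ 0.8657, c_gold = y_gold − 0.092·k_gold ≈ 0.6233.
Gain: Δc = 0.6233 − 0.5286 ≈ 0.0947.

Δc ≈ 0.09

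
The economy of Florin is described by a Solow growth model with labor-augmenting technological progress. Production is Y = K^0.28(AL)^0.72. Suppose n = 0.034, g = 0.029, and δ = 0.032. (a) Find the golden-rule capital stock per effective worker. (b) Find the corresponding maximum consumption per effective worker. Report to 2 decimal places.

The effective depreciation rate is n + g + δ = 0.034 + 0.029 + 0.032 = 0.095.
Setting f'(k) = n+g+δ gives 0.28·k^(0.28−1) = 0.095, hence k_gold = (0.28/0.095)^(1/0.72) ≈ 4.4874.
y_gold = 4.4874^0.28 ≈ 1.5225; c_gold = y_gold − 0.095·k_gold ≈ 1.0962.

(a) k_gold ≈ 4.49; (b) c_gold ≈ 1.10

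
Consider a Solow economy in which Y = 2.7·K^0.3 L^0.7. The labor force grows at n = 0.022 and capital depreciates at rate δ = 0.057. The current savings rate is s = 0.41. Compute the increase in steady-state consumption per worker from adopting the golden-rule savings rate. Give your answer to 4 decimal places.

Δc ≈ 0.1866

Capital per worker breaks even when investment replaces (n + δ)·k; here n + δ = 0.079.
Current steady state (s = 0.41): k* = (0.41·2.7/0.079)^(1/0.7) ≈ 43.4397, y* = 2.7·43.4397^0.3 ≈ 8.3701, c* = (1−0.41)·8.3701 ≈ 4.9383.
Setting f'(k) = n+δ gives 0.3·2.7·k^(0.3−1) = 0.079, hence k_gold = (0.3·2.7/0.079)^(1/0.7) ≈ 27.8024.
y_gold = 2.7·27.8024^0.3 ≈ 7.3213, c_gold = y_gold − 0.079·k_gold ≈ 5.1249.
Gain: Δc = 5.1249 − 4.9383 ≈ 0.1866.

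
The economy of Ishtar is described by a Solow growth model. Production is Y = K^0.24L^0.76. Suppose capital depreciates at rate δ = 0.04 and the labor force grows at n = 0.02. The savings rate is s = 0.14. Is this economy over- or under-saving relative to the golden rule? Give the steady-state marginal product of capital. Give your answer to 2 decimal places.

The effective depreciation rate is n + δ = 0.02 + 0.04 = 0.06.
Steady-state k*: s·k^0.24 = 0.06·k gives k* = (0.14/0.06)^(1/0.76) ≈ 3.0492.
MPK = 0.24·3.0492^(-0.76) ≈ 0.1029.
MPK > n+δ = 0.06, so the economy is dynamically efficient (under-saving).

under-saving; MPK ≈ 0.10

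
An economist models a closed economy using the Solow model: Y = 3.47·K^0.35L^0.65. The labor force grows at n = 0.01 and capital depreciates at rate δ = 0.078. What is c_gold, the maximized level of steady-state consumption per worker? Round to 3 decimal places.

Capital per worker breaks even when investment replaces (n + δ)·k; here n + δ = 0.088.
Setting f'(k) = n+δ gives 0.35·3.47·k^(0.35−1) = 0.088, hence k_gold = (0.35·3.47/0.088)^(1/0.65) ≈ 56.7172.
y_gold = 3.47·56.7172^0.35 ≈ 14.2603.
c_gold = y_gold − (n+δ)·k_gold = 14.2603 − 0.088·56.7172 ≈ 9.2692.

c_gold ≈ 9.269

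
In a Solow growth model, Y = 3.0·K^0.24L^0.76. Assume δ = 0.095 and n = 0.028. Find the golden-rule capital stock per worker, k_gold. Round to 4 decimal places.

k_gold ≈ 10.2276

Capital per worker breaks even when investment replaces (n + δ)·k; here n + δ = 0.123.
At the golden rule the marginal product of capital equals n+δ: 0.24·3.0·k^(0.24−1) = 0.123. Solving, k_gold = (0.24·3.0/0.123)^(1/0.76) ≈ 10.2276.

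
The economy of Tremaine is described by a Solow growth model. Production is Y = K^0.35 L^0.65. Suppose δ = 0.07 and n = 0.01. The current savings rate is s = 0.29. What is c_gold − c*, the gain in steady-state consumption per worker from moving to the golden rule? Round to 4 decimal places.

n + δ = 0.01 + 0.07 = 0.08.
Current steady state (s = 0.29): k* = (0.29/0.08)^(1/0.65) ≈ 7.2523, y* = 7.2523^0.35 ≈ 2.0006, c* = (1−0.29)·2.0006 ≈ 1.4204.
Setting f'(k) = n+δ gives 0.35·k^(0.35−1) = 0.08, hence k_gold = (0.35/0.08)^(1/0.65) ≈ 9.6855.
y_gold = 9.6855^0.35 ≈ 2.2138, c_gold = y_gold − 0.08·k_gold ≈ 1.4390.
Gain: Δc = 1.4390 − 1.4204 ≈ 0.0185.

Δc ≈ 0.0185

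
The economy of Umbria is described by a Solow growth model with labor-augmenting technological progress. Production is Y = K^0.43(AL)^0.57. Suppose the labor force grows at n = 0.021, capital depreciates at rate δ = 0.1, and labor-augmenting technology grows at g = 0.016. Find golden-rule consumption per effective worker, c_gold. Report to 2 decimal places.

Capital per effective worker breaks even when investment replaces (n + g + δ)·k; here n + g + δ = 0.137.
Setting f'(k) = n+g+δ gives 0.43·k^(0.43−1) = 0.137, hence k_gold = (0.43/0.137)^(1/0.57) ≈ 7.4385.
y_gold = 7.4385^0.43 ≈ 2.3700.
c_gold = y_gold − (n+g+δ)·k_gold = 2.3700 − 0.137·7.4385 ≈ 1.3509.

c_gold ≈ 1.35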